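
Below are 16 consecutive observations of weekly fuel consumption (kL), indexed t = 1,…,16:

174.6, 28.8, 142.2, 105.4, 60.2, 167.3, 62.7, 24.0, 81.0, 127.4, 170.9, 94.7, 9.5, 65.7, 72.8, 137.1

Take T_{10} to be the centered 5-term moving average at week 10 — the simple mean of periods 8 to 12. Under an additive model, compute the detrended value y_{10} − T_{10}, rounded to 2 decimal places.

Trend T_10 = (24.0 + 81.0 + 127.4 + 170.9 + 94.7) / 5 = 498.0/5 = 99.6000
Detrended value: 127.4 − 99.6000 = 27.80

27.80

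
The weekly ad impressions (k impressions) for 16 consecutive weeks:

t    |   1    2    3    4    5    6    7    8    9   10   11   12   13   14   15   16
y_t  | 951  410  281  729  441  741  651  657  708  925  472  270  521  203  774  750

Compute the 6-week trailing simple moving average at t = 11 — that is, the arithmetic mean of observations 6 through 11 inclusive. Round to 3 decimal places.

Sum of periods 6–11: 741 + 651 + 657 + 708 + 925 + 472 = 4154
Divide by 6: 4154 / 6 = 692.333

692.333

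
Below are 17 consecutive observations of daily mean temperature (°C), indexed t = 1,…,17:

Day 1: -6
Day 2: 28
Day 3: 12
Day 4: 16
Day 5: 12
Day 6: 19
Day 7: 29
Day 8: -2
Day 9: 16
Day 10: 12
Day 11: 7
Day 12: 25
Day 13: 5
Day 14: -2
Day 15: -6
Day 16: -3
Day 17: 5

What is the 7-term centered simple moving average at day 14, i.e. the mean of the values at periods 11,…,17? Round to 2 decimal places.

Sum of periods 11–17: 7 + 25 + 5 + (-2) + (-6) + (-3) + 5 = 31
Divide by 7: 31 / 7 = 4.43

4.43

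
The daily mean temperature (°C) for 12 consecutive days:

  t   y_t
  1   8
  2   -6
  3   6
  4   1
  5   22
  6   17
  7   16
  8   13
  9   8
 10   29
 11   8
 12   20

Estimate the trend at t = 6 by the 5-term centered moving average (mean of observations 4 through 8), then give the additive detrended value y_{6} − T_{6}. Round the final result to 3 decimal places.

3.200

Trend T_6 = (1 + 22 + 17 + 16 + 13) / 5 = 69/5 = 13.80000
Detrended value: 17 − 13.80000 = 3.200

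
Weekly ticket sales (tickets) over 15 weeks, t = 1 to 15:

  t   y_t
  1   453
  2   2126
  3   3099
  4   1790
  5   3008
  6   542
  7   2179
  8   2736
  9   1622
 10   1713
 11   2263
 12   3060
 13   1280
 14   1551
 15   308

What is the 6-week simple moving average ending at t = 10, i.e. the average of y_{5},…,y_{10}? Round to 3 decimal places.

1966.667

Sum of periods 5–10: 3008 + 542 + 2179 + 2736 + 1622 + 1713 = 11800
Divide by 6: 11800 / 6 = 1966.667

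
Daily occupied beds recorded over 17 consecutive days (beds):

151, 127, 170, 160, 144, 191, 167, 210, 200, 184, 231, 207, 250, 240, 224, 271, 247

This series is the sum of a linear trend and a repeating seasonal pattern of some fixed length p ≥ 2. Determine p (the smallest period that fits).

5

First differences y_{t+1} − y_t: -24, 43, -10, -16, 47, -24, 43, -10, -16, 47, -24, 43, …
The difference pattern repeats every 5 terms and not for any smaller step, so p = 5.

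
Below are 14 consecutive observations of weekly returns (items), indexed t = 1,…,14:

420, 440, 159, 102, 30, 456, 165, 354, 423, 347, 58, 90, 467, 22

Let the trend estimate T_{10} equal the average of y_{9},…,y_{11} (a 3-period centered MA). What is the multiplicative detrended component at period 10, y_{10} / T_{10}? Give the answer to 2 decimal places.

Trend T_10 = (423 + 347 + 58) / 3 = 828/3 = 276.0000
Ratio to trend: 347 / 276.0000 = 1.26

1.26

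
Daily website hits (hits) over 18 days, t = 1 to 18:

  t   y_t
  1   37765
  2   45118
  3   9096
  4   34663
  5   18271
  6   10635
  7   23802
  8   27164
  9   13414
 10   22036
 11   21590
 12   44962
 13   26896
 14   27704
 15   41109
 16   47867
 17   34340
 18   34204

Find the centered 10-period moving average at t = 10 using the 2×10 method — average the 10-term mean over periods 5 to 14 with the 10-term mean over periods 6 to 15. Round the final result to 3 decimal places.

24789.300

Sum over 5–14: 18271 + 10635 + 23802 + 27164 + 13414 + 22036 + 21590 + 44962 + 26896 + 27704 = 236474
Sum over 6–15: 10635 + 23802 + 27164 + 13414 + 22036 + 21590 + 44962 + 26896 + 27704 + 41109 = 259312
CMA at t=10 = (236474 + 259312) / (2·10) = 495786 / 20 = 24789.300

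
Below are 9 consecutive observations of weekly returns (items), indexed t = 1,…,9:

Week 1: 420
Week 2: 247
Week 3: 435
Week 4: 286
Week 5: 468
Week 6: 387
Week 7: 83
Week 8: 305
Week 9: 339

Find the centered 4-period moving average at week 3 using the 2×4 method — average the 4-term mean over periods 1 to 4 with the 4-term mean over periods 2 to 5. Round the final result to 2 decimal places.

Sum over 1–4: 420 + 247 + 435 + 286 = 1388
Sum over 2–5: 247 + 435 + 286 + 468 = 1436
CMA at t=3 = (1388 + 1436) / (2·4) = 2824 / 8 = 353.00

353.00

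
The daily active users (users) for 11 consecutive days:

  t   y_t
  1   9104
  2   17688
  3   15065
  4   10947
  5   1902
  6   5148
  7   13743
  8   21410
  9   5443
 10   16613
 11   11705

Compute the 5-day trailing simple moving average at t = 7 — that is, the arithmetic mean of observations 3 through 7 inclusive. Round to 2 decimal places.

Sum of periods 3–7: 15065 + 10947 + 1902 + 5148 + 13743 = 46805
Divide by 5: 46805 / 5 = 9361.00

9361.00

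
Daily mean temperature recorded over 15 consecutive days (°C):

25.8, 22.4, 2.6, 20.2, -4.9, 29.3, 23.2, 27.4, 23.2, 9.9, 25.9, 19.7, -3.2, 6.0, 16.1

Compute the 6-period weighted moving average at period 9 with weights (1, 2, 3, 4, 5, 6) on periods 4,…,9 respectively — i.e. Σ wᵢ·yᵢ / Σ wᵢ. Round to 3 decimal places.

Weighted sum: 1·20.2 + 2·-4.9 + 3·29.3 + 4·23.2 + 5·27.4 + 6·23.2 = 20.2 + -9.8 + 87.9 + 92.8 + 137.0 + 139.2 = 467.3
Weight total: 1 + 2 + 3 + 4 + 5 + 6 = 21
WMA = 467.3 / 21 = 22.252

22.252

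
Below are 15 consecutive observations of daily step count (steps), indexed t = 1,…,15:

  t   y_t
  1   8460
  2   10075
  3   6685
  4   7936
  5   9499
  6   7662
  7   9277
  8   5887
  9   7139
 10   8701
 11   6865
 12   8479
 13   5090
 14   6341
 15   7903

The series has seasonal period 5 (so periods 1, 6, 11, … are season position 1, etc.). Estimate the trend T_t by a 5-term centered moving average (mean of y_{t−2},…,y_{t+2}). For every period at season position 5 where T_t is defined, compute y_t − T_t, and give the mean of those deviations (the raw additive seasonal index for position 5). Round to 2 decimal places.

1287.00

Season position 5 occurs at t = 5, 10 (where T_t is defined).
t=5: T_5 = 8211.8000; y_5 − T_5 = 9499 − 8211.8000 = 1287.2000
t=10: T_10 = 7414.2000; y_10 − T_10 = 8701 − 7414.2000 = 1286.8000
Mean deviation: (1287.2000 + 1286.8000) / 2 = 1287.00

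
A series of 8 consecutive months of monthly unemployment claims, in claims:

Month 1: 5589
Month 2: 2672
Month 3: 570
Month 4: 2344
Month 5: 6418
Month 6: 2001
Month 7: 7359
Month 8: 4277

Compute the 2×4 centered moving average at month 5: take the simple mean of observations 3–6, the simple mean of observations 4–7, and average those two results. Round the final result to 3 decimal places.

Sum over 3–6: 570 + 2344 + 6418 + 2001 = 11333
Sum over 4–7: 2344 + 6418 + 2001 + 7359 = 18122
CMA at t=5 = (11333 + 18122) / (2·4) = 29455 / 8 = 3681.875

3681.875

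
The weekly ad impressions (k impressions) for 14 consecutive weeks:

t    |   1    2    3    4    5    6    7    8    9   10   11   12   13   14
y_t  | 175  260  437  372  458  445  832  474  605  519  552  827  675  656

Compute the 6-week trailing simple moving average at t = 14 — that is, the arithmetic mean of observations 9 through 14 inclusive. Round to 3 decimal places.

639.000

Sum of periods 9–14: 605 + 519 + 552 + 827 + 675 + 656 = 3834
Divide by 6: 3834 / 6 = 639.000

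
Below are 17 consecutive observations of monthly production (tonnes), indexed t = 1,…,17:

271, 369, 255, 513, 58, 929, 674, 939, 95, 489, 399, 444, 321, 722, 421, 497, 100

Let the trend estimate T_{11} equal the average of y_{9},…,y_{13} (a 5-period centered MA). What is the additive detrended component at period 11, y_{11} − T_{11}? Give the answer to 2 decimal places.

49.40

Trend T_11 = (95 + 489 + 399 + 444 + 321) / 5 = 1748/5 = 349.6000
Detrended value: 399 − 349.6000 = 49.40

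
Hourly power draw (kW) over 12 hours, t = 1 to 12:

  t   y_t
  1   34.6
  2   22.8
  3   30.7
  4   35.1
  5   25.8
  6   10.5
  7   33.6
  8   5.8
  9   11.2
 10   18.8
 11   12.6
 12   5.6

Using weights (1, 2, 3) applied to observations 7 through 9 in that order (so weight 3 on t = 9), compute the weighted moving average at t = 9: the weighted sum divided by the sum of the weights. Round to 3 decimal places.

13.133

Weighted sum: 1·33.6 + 2·5.8 + 3·11.2 = 33.6 + 11.6 + 33.6 = 78.8
Weight total: 1 + 2 + 3 = 6
WMA = 78.8 / 6 = 13.133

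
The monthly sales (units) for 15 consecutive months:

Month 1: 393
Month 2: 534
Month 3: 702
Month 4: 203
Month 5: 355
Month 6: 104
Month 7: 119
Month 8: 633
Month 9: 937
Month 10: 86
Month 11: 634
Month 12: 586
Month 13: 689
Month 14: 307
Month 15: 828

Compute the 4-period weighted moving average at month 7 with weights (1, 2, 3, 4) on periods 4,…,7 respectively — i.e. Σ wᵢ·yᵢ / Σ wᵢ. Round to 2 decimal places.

170.10

Weighted sum: 1·203 + 2·355 + 3·104 + 4·119 = 203 + 710 + 312 + 476 = 1701
Weight total: 1 + 2 + 3 + 4 = 10
WMA = 1701 / 10 = 170.10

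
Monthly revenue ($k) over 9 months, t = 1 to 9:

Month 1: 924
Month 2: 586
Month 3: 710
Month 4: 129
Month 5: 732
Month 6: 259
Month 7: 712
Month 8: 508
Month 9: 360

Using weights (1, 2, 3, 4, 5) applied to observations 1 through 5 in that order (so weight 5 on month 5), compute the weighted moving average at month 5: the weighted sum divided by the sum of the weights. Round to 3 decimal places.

560.133

Weighted sum: 1·924 + 2·586 + 3·710 + 4·129 + 5·732 = 924 + 1172 + 2130 + 516 + 3660 = 8402
Weight total: 1 + 2 + 3 + 4 + 5 = 15
WMA = 8402 / 15 = 560.133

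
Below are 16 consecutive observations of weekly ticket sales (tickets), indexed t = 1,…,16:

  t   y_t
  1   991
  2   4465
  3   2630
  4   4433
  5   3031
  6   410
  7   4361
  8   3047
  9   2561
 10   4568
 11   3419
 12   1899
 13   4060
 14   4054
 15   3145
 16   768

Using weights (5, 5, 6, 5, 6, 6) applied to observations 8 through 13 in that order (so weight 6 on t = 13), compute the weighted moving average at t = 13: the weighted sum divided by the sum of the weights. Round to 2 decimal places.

Weighted sum: 5·3047 + 5·2561 + 6·4568 + 5·3419 + 6·1899 + 6·4060 = 15235 + 12805 + 27408 + 17095 + 11394 + 24360 = 108297
Weight total: 5 + 5 + 6 + 5 + 6 + 6 = 33
WMA = 108297 / 33 = 3281.73

3281.73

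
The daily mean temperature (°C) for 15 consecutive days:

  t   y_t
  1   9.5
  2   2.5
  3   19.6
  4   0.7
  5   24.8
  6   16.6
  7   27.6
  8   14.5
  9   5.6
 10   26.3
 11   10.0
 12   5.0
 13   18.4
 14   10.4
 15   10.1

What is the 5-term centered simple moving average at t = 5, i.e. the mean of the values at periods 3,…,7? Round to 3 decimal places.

17.860

Sum of periods 3–7: 19.6 + 0.7 + 24.8 + 16.6 + 27.6 = 89.3
Divide by 5: 89.3 / 5 = 17.860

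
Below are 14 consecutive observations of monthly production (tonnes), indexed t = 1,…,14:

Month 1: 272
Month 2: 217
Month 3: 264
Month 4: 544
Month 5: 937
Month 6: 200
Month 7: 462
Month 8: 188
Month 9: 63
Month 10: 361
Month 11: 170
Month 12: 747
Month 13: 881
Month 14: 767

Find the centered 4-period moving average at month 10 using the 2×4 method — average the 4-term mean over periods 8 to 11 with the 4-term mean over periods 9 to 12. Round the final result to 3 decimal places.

Sum over 8–11: 188 + 63 + 361 + 170 = 782
Sum over 9–12: 63 + 361 + 170 + 747 = 1341
CMA at t=10 = (782 + 1341) / (2·4) = 2123 / 8 = 265.375

265.375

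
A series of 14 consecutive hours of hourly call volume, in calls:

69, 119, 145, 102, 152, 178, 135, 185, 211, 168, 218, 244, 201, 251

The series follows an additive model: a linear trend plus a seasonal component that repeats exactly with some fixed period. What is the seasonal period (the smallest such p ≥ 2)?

3

First differences y_{t+1} − y_t: 50, 26, -43, 50, 26, -43, 50, 26, …
The difference pattern repeats every 3 terms and not for any smaller step, so p = 3.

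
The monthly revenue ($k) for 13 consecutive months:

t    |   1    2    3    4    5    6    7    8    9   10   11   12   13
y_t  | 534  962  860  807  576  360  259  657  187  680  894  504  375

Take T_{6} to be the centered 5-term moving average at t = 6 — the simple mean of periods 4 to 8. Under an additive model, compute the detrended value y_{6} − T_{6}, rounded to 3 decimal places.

-171.800

Trend T_6 = (807 + 576 + 360 + 259 + 657) / 5 = 2659/5 = 531.80000
Detrended value: 360 − 531.80000 = -171.800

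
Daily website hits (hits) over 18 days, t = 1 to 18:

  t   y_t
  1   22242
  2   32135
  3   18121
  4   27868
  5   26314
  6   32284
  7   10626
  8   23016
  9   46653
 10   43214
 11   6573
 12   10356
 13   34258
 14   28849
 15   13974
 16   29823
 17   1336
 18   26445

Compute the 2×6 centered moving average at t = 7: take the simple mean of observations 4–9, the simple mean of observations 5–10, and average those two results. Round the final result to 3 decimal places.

Sum over 4–9: 27868 + 26314 + 32284 + 10626 + 23016 + 46653 = 166761
Sum over 5–10: 26314 + 32284 + 10626 + 23016 + 46653 + 43214 = 182107
CMA at t=7 = (166761 + 182107) / (2·6) = 348868 / 12 = 29072.333

29072.333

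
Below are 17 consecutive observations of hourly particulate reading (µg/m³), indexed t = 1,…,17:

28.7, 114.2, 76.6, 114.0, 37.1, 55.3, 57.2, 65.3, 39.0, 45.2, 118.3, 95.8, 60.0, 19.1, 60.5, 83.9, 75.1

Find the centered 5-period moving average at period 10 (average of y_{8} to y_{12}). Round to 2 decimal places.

Sum of periods 8–12: 65.3 + 39.0 + 45.2 + 118.3 + 95.8 = 363.6
Divide by 5: 363.6 / 5 = 72.72

72.72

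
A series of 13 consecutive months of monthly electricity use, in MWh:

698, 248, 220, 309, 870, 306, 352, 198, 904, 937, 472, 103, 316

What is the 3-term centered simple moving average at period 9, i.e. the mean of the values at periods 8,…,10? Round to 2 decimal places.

Sum of periods 8–10: 198 + 904 + 937 = 2039
Divide by 3: 2039 / 3 = 679.67

679.67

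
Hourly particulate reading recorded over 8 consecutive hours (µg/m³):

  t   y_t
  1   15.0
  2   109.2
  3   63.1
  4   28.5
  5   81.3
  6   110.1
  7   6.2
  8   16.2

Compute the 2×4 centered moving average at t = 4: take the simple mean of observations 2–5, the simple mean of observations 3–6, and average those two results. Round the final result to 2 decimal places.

Sum over 2–5: 109.2 + 63.1 + 28.5 + 81.3 = 282.1
Sum over 3–6: 63.1 + 28.5 + 81.3 + 110.1 = 283.0
CMA at t=4 = (282.1 + 283.0) / (2·4) = 565.1 / 8 = 70.64

70.64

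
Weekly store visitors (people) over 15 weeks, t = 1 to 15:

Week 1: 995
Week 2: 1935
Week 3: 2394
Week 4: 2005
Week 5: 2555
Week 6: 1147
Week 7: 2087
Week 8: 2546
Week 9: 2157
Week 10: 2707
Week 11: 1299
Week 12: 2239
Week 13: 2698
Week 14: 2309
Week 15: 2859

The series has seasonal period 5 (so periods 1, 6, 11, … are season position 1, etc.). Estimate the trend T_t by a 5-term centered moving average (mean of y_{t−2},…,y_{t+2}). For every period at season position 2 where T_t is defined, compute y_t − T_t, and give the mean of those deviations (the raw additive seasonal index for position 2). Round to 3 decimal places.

-11.400

Season position 2 occurs at t = 7, 12 (where T_t is defined).
t=7: T_7 = 2098.40000; y_7 − T_7 = 2087 − 2098.40000 = -11.40000
t=12: T_12 = 2250.40000; y_12 − T_12 = 2239 − 2250.40000 = -11.40000
Mean deviation: (-11.40000 + -11.40000) / 2 = -11.400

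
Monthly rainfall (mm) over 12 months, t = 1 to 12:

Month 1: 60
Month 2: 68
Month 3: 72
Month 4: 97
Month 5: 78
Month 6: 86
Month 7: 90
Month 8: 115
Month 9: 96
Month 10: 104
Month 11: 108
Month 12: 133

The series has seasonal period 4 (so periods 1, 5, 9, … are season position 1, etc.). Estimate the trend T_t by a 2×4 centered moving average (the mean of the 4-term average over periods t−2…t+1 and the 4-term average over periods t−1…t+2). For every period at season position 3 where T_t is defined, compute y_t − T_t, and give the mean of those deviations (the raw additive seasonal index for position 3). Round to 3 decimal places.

Season position 3 occurs at t = 3, 7 (where T_t is defined).
t=3: T_3 = 76.50000; y_3 − T_3 = 72 − 76.50000 = -4.50000
t=7: T_7 = 94.50000; y_7 − T_7 = 90 − 94.50000 = -4.50000
Mean deviation: (-4.50000 + -4.50000) / 2 = -4.500

-4.500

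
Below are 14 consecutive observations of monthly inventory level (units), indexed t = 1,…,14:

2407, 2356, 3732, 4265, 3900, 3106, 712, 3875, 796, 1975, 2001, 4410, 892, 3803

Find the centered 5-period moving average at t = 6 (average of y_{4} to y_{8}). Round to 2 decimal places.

Sum of periods 4–8: 4265 + 3900 + 3106 + 712 + 3875 = 15858
Divide by 5: 15858 / 5 = 3171.60

3171.60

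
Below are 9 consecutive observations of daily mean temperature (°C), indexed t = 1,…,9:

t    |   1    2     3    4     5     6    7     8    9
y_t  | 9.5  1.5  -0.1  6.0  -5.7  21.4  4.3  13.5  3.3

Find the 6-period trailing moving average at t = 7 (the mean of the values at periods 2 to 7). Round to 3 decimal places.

Sum of periods 2–7: 1.5 + (-0.1) + 6.0 + (-5.7) + 21.4 + 4.3 = 27.4
Divide by 6: 27.4 / 6 = 4.567

4.567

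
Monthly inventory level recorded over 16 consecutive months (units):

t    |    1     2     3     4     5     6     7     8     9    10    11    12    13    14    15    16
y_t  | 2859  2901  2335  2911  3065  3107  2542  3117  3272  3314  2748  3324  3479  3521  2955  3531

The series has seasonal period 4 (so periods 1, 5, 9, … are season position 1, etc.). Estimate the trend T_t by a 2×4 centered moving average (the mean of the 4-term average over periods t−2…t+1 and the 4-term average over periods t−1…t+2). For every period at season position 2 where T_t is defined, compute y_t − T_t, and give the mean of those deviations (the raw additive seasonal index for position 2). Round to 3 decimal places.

175.250

Season position 2 occurs at t = 6, 10, 14 (where T_t is defined).
t=6: T_6 = 2932.00000; y_6 − T_6 = 3107 − 2932.00000 = 175.00000
t=10: T_10 = 3138.62500; y_10 − T_10 = 3314 − 3138.62500 = 175.37500
t=14: T_14 = 3345.62500; y_14 − T_14 = 3521 − 3345.62500 = 175.37500
Mean deviation: (175.00000 + 175.37500 + 175.37500) / 3 = 175.250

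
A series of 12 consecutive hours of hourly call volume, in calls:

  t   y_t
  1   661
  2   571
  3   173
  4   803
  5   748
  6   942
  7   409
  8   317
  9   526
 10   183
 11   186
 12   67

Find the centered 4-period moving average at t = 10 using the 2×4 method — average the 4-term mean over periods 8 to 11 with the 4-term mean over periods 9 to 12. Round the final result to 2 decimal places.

271.75

Sum over 8–11: 317 + 526 + 183 + 186 = 1212
Sum over 9–12: 526 + 183 + 186 + 67 = 962
CMA at t=10 = (1212 + 962) / (2·4) = 2174 / 8 = 271.75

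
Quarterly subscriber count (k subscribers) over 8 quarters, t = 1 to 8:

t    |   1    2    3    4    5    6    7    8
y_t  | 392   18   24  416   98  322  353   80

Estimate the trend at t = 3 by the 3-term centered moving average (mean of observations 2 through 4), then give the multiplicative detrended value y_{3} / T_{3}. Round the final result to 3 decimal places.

Trend T_3 = (18 + 24 + 416) / 3 = 458/3 = 152.66667
Ratio to trend: 24 / 152.66667 = 0.157

0.157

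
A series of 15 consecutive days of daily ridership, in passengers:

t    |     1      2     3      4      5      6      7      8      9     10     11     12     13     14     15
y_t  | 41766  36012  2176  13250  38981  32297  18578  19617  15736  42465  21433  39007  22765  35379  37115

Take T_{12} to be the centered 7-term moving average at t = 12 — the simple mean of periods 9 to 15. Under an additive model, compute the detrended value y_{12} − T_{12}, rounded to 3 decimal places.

Trend T_12 = (15736 + 42465 + 21433 + 39007 + 22765 + 35379 + 37115) / 7 = 213900/7 = 30557.14286
Detrended value: 39007 − 30557.14286 = 8449.857

8449.857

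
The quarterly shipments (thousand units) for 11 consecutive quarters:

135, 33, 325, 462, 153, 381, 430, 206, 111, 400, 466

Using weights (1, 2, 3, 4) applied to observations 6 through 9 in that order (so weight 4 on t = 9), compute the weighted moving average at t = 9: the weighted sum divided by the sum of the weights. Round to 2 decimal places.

Weighted sum: 1·381 + 2·430 + 3·206 + 4·111 = 381 + 860 + 618 + 444 = 2303
Weight total: 1 + 2 + 3 + 4 = 10
WMA = 2303 / 10 = 230.30

230.30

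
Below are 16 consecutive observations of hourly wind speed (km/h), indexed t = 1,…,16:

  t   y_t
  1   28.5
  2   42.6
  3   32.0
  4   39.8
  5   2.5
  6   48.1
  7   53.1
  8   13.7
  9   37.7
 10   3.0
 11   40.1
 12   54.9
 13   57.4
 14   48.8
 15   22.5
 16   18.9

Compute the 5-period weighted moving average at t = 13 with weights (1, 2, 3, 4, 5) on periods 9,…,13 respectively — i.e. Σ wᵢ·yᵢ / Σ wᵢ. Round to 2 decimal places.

Weighted sum: 1·37.7 + 2·3.0 + 3·40.1 + 4·54.9 + 5·57.4 = 37.7 + 6.0 + 120.3 + 219.6 + 287.0 = 670.6
Weight total: 1 + 2 + 3 + 4 + 5 = 15
WMA = 670.6 / 15 = 44.71

44.71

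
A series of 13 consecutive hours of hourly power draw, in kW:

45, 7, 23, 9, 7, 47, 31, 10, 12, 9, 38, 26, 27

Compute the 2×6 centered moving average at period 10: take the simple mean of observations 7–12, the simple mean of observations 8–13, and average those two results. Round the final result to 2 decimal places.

20.67

Sum over 7–12: 31 + 10 + 12 + 9 + 38 + 26 = 126
Sum over 8–13: 10 + 12 + 9 + 38 + 26 + 27 = 122
CMA at t=10 = (126 + 122) / (2·6) = 248 / 12 = 20.67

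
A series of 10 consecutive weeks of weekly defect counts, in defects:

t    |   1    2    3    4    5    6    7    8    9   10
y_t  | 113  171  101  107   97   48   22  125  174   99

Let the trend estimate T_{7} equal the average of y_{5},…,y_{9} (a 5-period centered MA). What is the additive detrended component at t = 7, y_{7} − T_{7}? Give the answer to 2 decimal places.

Trend T_7 = (97 + 48 + 22 + 125 + 174) / 5 = 466/5 = 93.2000
Detrended value: 22 − 93.2000 = -71.20

-71.20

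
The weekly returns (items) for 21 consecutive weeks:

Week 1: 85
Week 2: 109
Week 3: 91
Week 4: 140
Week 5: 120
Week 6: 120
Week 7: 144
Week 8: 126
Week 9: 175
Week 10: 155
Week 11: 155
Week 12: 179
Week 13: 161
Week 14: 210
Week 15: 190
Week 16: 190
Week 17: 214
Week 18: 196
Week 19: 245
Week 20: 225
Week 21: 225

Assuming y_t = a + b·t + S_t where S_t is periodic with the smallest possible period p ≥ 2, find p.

5

First differences y_{t+1} − y_t: 24, -18, 49, -20, 0, 24, -18, 49, -20, 0, 24, -18, …
The difference pattern repeats every 5 terms and not for any smaller step, so p = 5.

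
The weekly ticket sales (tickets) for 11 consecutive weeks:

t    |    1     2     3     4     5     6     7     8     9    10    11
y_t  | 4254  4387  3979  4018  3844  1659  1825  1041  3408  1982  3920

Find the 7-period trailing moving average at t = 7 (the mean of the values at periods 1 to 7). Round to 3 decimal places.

3423.714

Sum of periods 1–7: 4254 + 4387 + 3979 + 4018 + 3844 + 1659 + 1825 = 23966
Divide by 7: 23966 / 7 = 3423.714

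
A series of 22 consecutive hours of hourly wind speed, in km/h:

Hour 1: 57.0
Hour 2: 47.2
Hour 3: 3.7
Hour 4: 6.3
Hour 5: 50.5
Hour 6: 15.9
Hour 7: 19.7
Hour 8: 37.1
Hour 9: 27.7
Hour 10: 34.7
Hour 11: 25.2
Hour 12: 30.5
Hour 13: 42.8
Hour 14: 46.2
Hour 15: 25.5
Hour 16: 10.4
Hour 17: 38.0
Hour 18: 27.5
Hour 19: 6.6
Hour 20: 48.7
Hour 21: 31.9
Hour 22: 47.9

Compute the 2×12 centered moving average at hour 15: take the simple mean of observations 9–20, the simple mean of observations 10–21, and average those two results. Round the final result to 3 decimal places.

30.492

Sum over 9–20: 27.7 + 34.7 + 25.2 + 30.5 + 42.8 + 46.2 + 25.5 + 10.4 + 38.0 + 27.5 + 6.6 + 48.7 = 363.8
Sum over 10–21: 34.7 + 25.2 + 30.5 + 42.8 + 46.2 + 25.5 + 10.4 + 38.0 + 27.5 + 6.6 + 48.7 + 31.9 = 368.0
CMA at t=15 = (363.8 + 368.0) / (2·12) = 731.8 / 24 = 30.492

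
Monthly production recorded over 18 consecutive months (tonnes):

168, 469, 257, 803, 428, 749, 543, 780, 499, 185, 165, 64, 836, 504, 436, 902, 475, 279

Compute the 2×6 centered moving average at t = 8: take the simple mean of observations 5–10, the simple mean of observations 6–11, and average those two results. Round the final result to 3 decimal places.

508.750

Sum over 5–10: 428 + 749 + 543 + 780 + 499 + 185 = 3184
Sum over 6–11: 749 + 543 + 780 + 499 + 185 + 165 = 2921
CMA at t=8 = (3184 + 2921) / (2·6) = 6105 / 12 = 508.750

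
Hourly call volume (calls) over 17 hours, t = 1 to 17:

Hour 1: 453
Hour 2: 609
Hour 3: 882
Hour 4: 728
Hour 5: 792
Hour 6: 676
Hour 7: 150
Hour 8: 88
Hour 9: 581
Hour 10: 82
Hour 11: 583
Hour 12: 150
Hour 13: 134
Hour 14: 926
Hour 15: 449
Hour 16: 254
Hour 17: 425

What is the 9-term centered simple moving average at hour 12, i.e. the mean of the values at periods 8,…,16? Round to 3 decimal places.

360.778

Sum of periods 8–16: 88 + 581 + 82 + 583 + 150 + 134 + 926 + 449 + 254 = 3247
Divide by 9: 3247 / 9 = 360.778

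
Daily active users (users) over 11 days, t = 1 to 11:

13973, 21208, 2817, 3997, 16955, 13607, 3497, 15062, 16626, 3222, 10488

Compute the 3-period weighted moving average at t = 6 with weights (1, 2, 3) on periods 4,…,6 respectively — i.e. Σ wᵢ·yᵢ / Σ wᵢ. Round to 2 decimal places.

Weighted sum: 1·3997 + 2·16955 + 3·13607 = 3997 + 33910 + 40821 = 78728
Weight total: 1 + 2 + 3 = 6
WMA = 78728 / 6 = 13121.33

13121.33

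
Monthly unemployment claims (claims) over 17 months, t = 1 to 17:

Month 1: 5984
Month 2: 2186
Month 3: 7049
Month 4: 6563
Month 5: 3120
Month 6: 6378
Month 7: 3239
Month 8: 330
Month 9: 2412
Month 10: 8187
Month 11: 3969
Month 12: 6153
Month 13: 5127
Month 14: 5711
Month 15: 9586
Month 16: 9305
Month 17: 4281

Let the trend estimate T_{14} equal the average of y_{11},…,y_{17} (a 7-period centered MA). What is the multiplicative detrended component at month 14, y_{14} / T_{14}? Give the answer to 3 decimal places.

Trend T_14 = (3969 + 6153 + 5127 + 5711 + 9586 + 9305 + 4281) / 7 = 44132/7 = 6304.57143
Ratio to trend: 5711 / 6304.57143 = 0.906

0.906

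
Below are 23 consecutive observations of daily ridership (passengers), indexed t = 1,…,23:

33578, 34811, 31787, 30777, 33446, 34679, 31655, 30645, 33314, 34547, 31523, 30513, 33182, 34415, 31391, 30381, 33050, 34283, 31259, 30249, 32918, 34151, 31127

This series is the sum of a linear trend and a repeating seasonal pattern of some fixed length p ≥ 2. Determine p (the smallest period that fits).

4

First differences y_{t+1} − y_t: 1233, -3024, -1010, 2669, 1233, -3024, -1010, 2669, 1233, -3024, …
The difference pattern repeats every 4 terms and not for any smaller step, so p = 4.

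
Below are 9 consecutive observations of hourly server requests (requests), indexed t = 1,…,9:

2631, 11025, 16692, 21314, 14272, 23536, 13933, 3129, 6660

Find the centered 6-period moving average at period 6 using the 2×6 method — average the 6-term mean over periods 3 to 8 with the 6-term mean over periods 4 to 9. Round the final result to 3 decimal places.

Sum over 3–8: 16692 + 21314 + 14272 + 23536 + 13933 + 3129 = 92876
Sum over 4–9: 21314 + 14272 + 23536 + 13933 + 3129 + 6660 = 82844
CMA at t=6 = (92876 + 82844) / (2·6) = 175720 / 12 = 14643.333

14643.333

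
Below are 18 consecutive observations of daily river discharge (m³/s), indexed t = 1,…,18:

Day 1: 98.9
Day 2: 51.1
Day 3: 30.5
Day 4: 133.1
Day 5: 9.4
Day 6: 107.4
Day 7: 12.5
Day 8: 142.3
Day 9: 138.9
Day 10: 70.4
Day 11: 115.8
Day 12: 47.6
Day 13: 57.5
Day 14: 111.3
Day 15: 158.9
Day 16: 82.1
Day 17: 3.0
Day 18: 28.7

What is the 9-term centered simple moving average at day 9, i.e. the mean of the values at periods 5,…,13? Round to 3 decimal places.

Sum of periods 5–13: 9.4 + 107.4 + 12.5 + 142.3 + 138.9 + 70.4 + 115.8 + 47.6 + 57.5 = 701.8
Divide by 9: 701.8 / 9 = 77.978

77.978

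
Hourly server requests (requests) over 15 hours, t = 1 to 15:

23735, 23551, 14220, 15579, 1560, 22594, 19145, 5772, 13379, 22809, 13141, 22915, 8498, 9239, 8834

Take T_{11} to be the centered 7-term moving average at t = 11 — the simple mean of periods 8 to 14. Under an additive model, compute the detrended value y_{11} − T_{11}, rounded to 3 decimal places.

Trend T_11 = (5772 + 13379 + 22809 + 13141 + 22915 + 8498 + 9239) / 7 = 95753/7 = 13679.00000
Detrended value: 13141 − 13679.00000 = -538.000

-538.000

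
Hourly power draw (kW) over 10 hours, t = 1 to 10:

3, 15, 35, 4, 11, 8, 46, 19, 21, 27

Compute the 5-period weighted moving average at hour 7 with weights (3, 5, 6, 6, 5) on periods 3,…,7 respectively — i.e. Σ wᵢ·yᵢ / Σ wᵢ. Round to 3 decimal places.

18.760

Weighted sum: 3·35 + 5·4 + 6·11 + 6·8 + 5·46 = 105 + 20 + 66 + 48 + 230 = 469
Weight total: 3 + 5 + 6 + 6 + 5 = 25
WMA = 469 / 25 = 18.760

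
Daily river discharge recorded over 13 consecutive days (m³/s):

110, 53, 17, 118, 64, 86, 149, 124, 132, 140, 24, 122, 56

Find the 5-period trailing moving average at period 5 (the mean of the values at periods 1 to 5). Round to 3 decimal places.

Sum of periods 1–5: 110 + 53 + 17 + 118 + 64 = 362
Divide by 5: 362 / 5 = 72.400

72.400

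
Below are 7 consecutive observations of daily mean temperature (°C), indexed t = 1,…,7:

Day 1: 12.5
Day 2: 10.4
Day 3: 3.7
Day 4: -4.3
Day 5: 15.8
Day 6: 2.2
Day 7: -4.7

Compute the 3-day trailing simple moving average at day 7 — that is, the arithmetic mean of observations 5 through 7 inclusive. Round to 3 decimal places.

4.433

Sum of periods 5–7: 15.8 + 2.2 + (-4.7) = 13.3
Divide by 3: 13.3 / 3 = 4.433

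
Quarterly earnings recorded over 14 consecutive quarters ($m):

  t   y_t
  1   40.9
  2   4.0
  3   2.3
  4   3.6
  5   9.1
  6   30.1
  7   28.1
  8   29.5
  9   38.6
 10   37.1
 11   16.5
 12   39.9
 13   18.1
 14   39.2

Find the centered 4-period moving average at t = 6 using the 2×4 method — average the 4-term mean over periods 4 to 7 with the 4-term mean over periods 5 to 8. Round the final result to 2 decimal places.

Sum over 4–7: 3.6 + 9.1 + 30.1 + 28.1 = 70.9
Sum over 5–8: 9.1 + 30.1 + 28.1 + 29.5 = 96.8
CMA at t=6 = (70.9 + 96.8) / (2·4) = 167.7 / 8 = 20.96

20.96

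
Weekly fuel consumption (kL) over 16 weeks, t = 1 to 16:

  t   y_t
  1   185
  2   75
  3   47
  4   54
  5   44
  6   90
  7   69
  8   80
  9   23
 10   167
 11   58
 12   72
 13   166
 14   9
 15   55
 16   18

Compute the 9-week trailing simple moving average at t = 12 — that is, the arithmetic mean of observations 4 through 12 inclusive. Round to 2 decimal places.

73.00

Sum of periods 4–12: 54 + 44 + 90 + 69 + 80 + 23 + 167 + 58 + 72 = 657
Divide by 9: 657 / 9 = 73.00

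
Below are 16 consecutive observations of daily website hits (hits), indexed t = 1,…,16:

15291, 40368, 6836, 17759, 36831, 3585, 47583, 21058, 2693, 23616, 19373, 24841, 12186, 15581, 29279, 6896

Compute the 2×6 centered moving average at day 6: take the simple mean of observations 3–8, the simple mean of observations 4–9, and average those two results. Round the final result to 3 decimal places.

Sum over 3–8: 6836 + 17759 + 36831 + 3585 + 47583 + 21058 = 133652
Sum over 4–9: 17759 + 36831 + 3585 + 47583 + 21058 + 2693 = 129509
CMA at t=6 = (133652 + 129509) / (2·6) = 263161 / 12 = 21930.083

21930.083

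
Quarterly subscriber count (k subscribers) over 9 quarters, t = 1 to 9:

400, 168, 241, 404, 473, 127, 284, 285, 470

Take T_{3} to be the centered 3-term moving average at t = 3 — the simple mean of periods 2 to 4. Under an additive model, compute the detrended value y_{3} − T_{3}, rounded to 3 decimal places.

Trend T_3 = (168 + 241 + 404) / 3 = 813/3 = 271.00000
Detrended value: 241 − 271.00000 = -30.000

-30.000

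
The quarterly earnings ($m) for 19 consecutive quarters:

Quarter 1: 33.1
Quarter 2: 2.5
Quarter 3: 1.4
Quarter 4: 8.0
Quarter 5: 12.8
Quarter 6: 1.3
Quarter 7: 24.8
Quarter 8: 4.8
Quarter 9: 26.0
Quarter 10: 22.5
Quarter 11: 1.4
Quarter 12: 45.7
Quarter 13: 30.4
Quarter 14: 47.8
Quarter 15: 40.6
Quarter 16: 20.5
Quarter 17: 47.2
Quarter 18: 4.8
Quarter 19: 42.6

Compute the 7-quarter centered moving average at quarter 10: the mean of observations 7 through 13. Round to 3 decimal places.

22.229

Sum of periods 7–13: 24.8 + 4.8 + 26.0 + 22.5 + 1.4 + 45.7 + 30.4 = 155.6
Divide by 7: 155.6 / 7 = 22.229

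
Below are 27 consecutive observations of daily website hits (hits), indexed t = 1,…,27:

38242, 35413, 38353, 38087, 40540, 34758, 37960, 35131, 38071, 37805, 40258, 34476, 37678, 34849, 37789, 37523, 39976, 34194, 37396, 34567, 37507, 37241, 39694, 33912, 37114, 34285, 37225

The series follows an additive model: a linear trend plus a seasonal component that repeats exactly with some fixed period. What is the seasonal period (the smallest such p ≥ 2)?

First differences y_{t+1} − y_t: -2829, 2940, -266, 2453, -5782, 3202, -2829, 2940, -266, 2453, -5782, 3202, -2829, 2940, …
The difference pattern repeats every 6 terms and not for any smaller step, so p = 6.

6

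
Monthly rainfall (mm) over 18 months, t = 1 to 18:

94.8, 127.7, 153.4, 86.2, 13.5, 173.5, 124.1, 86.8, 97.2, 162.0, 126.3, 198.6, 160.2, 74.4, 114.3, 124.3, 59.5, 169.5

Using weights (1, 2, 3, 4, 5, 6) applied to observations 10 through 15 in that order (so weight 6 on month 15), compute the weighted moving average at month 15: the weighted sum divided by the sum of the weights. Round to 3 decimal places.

129.000

Weighted sum: 1·162.0 + 2·126.3 + 3·198.6 + 4·160.2 + 5·74.4 + 6·114.3 = 162.0 + 252.6 + 595.8 + 640.8 + 372.0 + 685.8 = 2709.0
Weight total: 1 + 2 + 3 + 4 + 5 + 6 = 21
WMA = 2709.0 / 21 = 129.000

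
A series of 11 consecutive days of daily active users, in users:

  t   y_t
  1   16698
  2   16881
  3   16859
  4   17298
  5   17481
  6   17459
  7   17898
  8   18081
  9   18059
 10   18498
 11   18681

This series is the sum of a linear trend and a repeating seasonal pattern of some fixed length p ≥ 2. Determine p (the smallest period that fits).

3

First differences y_{t+1} − y_t: 183, -22, 439, 183, -22, 439, 183, -22, …
The difference pattern repeats every 3 terms and not for any smaller step, so p = 3.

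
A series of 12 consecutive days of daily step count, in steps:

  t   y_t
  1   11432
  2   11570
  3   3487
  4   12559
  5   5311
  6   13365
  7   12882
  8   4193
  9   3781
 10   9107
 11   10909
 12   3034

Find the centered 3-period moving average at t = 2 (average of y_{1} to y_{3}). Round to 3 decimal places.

8829.667

Sum of periods 1–3: 11432 + 11570 + 3487 = 26489
Divide by 3: 26489 / 3 = 8829.667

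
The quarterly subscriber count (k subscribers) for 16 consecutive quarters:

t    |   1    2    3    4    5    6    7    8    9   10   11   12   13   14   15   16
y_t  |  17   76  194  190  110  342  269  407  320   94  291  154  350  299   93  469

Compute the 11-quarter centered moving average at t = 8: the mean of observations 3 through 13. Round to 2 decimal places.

247.36

Sum of periods 3–13: 194 + 190 + 110 + 342 + 269 + 407 + 320 + 94 + 291 + 154 + 350 = 2721
Divide by 11: 2721 / 11 = 247.36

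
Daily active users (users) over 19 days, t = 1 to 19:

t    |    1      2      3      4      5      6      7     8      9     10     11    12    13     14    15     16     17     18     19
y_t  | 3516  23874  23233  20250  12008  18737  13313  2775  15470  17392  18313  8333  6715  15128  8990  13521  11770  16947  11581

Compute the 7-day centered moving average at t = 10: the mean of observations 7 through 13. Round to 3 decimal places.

Sum of periods 7–13: 13313 + 2775 + 15470 + 17392 + 18313 + 8333 + 6715 = 82311
Divide by 7: 82311 / 7 = 11758.714

11758.714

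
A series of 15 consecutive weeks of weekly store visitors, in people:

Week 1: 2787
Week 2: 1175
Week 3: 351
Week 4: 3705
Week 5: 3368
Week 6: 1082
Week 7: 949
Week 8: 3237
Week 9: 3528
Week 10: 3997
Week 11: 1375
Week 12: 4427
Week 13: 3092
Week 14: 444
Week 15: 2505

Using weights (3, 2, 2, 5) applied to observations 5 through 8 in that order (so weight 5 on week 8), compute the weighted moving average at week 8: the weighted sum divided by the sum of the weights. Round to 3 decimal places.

2529.250

Weighted sum: 3·3368 + 2·1082 + 2·949 + 5·3237 = 10104 + 2164 + 1898 + 16185 = 30351
Weight total: 3 + 2 + 2 + 5 = 12
WMA = 30351 / 12 = 2529.250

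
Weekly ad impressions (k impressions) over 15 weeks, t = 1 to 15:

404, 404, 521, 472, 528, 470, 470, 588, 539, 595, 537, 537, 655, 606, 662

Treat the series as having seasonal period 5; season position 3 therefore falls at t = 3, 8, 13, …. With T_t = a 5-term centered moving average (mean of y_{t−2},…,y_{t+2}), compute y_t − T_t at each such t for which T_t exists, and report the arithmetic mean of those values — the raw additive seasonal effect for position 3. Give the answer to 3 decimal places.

Season position 3 occurs at t = 3, 8, 13 (where T_t is defined).
t=3: T_3 = 465.80000; y_3 − T_3 = 521 − 465.80000 = 55.20000
t=8: T_8 = 532.40000; y_8 − T_8 = 588 − 532.40000 = 55.60000
t=13: T_13 = 599.40000; y_13 − T_13 = 655 − 599.40000 = 55.60000
Mean deviation: (55.20000 + 55.60000 + 55.60000) / 3 = 55.467

55.467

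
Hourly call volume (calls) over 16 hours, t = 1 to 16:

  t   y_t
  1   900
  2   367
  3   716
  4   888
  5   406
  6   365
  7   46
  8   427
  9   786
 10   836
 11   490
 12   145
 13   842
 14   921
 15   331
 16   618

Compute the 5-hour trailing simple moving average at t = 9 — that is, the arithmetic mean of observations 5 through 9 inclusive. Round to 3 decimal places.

Sum of periods 5–9: 406 + 365 + 46 + 427 + 786 = 2030
Divide by 5: 2030 / 5 = 406.000

406.000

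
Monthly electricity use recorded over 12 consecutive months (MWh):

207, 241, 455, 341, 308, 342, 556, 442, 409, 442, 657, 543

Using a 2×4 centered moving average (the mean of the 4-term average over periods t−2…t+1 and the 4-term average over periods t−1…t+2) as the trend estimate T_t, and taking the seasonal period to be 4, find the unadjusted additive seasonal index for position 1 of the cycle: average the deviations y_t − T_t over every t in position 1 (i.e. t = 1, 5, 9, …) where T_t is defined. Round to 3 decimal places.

Season position 1 occurs at t = 5, 9 (where T_t is defined).
t=5: T_5 = 374.12500; y_5 − T_5 = 308 − 374.12500 = -66.12500
t=9: T_9 = 474.87500; y_9 − T_9 = 409 − 474.87500 = -65.87500
Mean deviation: (-66.12500 + -65.87500) / 2 = -66.000

-66.000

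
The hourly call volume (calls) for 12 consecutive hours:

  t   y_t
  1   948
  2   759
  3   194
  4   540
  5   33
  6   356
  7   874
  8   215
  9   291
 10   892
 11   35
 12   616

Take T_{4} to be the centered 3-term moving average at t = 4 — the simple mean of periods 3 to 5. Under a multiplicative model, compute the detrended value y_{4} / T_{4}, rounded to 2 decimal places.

2.11

Trend T_4 = (194 + 540 + 33) / 3 = 767/3 = 255.6667
Ratio to trend: 540 / 255.6667 = 2.11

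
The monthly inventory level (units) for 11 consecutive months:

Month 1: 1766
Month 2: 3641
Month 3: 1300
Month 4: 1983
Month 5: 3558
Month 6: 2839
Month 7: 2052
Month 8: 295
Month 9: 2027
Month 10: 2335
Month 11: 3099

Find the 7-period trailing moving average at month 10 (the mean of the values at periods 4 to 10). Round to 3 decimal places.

2155.571

Sum of periods 4–10: 1983 + 3558 + 2839 + 2052 + 295 + 2027 + 2335 = 15089
Divide by 7: 15089 / 7 = 2155.571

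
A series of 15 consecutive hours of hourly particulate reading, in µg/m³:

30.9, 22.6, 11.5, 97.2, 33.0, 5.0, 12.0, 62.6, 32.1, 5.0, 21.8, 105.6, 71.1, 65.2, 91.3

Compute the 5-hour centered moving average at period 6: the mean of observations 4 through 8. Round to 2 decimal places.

Sum of periods 4–8: 97.2 + 33.0 + 5.0 + 12.0 + 62.6 = 209.8
Divide by 5: 209.8 / 5 = 41.96

41.96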